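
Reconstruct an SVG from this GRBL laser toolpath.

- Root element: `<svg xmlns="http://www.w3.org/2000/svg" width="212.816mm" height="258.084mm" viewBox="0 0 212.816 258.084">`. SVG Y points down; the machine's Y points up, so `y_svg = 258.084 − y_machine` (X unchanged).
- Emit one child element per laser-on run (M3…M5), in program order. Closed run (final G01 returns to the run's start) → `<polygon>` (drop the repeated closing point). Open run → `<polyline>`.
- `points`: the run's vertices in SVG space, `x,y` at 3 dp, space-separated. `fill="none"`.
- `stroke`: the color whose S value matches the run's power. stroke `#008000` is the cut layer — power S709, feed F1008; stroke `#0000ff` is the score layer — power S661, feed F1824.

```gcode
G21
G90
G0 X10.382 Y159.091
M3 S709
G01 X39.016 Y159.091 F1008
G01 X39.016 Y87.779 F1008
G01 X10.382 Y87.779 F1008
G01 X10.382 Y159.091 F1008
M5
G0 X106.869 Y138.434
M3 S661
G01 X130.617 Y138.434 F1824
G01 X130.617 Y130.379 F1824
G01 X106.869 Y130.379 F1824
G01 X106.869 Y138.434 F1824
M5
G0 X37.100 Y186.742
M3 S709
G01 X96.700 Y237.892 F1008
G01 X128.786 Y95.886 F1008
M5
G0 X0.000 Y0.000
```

Machine Y-up, SVG Y-down with viewBox height 258.084, so y_svg = 258.084 − y_machine; X carries over.

Run 1: S709 ⇒ cut layer `#008000`. The run returns to its start, so emit a `<polygon>` with points (Y-flipped): 10.382,98.993 39.016,98.993 39.016,170.305 10.382,170.305.

Run 2: the run's S661 means `#0000ff` (score). The run returns to its start, so emit a `<polygon>` with points (Y-flipped): 106.869,119.650 130.617,119.650 130.617,127.705 106.869,127.705.

Run 3: the run's S709 means `#008000` (cut). The run is open, so emit a `<polyline>` with points (Y-flipped): 37.100,71.342 96.700,20.192 128.786,162.198.

<svg xmlns="http://www.w3.org/2000/svg" width="212.816mm" height="258.084mm" viewBox="0 0 212.816 258.084">
  <polygon points="10.382,98.993 39.016,98.993 39.016,170.305 10.382,170.305" fill="none" stroke="#008000"/>
  <polygon points="106.869,119.650 130.617,119.650 130.617,127.705 106.869,127.705" fill="none" stroke="#0000ff"/>
  <polyline points="37.100,71.342 96.700,20.192 128.786,162.198" fill="none" stroke="#008000"/>
</svg>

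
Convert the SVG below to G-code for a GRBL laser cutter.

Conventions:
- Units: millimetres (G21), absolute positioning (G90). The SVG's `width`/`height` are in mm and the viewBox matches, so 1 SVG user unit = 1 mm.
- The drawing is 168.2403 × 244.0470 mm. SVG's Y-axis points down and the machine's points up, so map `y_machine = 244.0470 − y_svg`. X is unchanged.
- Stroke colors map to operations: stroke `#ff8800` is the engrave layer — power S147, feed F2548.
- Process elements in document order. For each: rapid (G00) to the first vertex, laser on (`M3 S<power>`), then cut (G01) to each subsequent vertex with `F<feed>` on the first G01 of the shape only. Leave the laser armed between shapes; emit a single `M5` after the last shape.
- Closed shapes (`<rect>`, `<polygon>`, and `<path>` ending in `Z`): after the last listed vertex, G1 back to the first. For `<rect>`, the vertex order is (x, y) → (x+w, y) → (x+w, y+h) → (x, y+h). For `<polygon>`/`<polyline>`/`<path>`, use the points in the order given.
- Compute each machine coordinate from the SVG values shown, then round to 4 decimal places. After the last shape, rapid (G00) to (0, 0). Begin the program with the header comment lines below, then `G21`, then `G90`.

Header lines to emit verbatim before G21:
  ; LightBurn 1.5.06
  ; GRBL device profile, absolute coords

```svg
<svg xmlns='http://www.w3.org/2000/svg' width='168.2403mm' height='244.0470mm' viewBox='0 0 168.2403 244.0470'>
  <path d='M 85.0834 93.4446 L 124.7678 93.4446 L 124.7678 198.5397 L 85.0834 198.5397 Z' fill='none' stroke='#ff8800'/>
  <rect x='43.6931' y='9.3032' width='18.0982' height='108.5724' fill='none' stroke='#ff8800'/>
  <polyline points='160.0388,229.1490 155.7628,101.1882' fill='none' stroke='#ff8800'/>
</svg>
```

viewBox `0 0 168.2403 244.0470` with mm width/height → 1 unit = 1 mm. Flip: y_m = 244.0470 − y_svg.

**Shape 1** — `<path>` rectangle, stroke `#ff8800` → engrave (S147, F2548). Machine vertices: (85.0834,150.6024) → (124.7678,150.6024) → (124.7678,45.5073) → (85.0834,45.5073) → (85.0834,150.6024). Closed: final G1 returns to the first vertex.

**Shape 2** — `<rect>` rectangle, stroke `#ff8800` → engrave (S147, F2548). Machine vertices: (43.6931,234.7438) → (61.7913,234.7438) → (61.7913,126.1714) → (43.6931,126.1714) → (43.6931,234.7438). Closed: final G1 returns to the first vertex.

**Shape 3** — `<polyline>` line segment, stroke `#ff8800` → engrave (S147, F2548). Machine vertices: (160.0388,14.8980) → (155.7628,142.8588). Open path.

; LightBurn 1.5.06
; GRBL device profile, absolute coords
G21
G90
G00 X85.0834 Y150.6024
M3 S147
G01 X124.7678 Y150.6024 F2548
G01 X124.7678 Y45.5073
G01 X85.0834 Y45.5073
G01 X85.0834 Y150.6024
G00 X43.6931 Y234.7438
M3 S147
G01 X61.7913 Y234.7438 F2548
G01 X61.7913 Y126.1714
G01 X43.6931 Y126.1714
G01 X43.6931 Y234.7438
G00 X160.0388 Y14.8980
M3 S147
G01 X155.7628 Y142.8588 F2548
M5
G00 X0.0000 Y0.0000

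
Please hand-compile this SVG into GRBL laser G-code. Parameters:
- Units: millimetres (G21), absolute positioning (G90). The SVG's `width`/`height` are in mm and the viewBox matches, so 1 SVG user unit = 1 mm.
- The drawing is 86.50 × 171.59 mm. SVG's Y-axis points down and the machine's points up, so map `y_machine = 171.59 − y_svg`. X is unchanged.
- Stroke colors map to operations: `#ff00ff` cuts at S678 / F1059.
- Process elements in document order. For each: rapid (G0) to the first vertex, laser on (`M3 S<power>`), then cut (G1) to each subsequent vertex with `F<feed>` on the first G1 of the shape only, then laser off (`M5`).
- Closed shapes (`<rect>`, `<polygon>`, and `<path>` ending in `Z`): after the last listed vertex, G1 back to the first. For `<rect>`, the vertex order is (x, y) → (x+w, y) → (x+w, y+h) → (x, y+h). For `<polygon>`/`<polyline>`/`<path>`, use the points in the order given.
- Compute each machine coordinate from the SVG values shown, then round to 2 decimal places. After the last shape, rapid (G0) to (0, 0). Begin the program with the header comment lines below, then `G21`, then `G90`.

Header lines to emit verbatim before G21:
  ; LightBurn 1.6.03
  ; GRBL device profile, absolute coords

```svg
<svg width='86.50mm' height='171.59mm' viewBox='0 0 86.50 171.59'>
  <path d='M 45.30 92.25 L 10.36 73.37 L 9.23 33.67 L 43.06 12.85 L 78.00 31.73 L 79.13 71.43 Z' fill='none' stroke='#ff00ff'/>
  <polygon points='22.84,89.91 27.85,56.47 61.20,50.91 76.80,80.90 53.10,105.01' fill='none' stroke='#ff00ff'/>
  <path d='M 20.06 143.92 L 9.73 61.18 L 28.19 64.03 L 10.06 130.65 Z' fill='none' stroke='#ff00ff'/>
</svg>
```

; LightBurn 1.6.03
; GRBL device profile, absolute coords
G21
G90
G0 X45.30 Y79.34
M3 S678
G1 X10.36 Y98.22 F1059
G1 X9.23 Y137.92
G1 X43.06 Y158.74
G1 X78.00 Y139.86
G1 X79.13 Y100.16
G1 X45.30 Y79.34
M5
G0 X22.84 Y81.68
M3 S678
G1 X27.85 Y115.12 F1059
G1 X61.20 Y120.68
G1 X76.80 Y90.69
G1 X53.10 Y66.58
G1 X22.84 Y81.68
M5
G0 X20.06 Y27.67
M3 S678
G1 X9.73 Y110.41 F1059
G1 X28.19 Y107.56
G1 X10.06 Y40.94
G1 X20.06 Y27.67
M5
G0 X0.00 Y0.00

1 u = 1 mm; y_m = 171.59 − y.

[1] `<path>` regular polygon, #ff00ff→cut S678 F1059: (45.30,79.34) → (10.36,98.22) → (9.23,137.92) → (43.06,158.74) → (78.00,139.86) → (79.13,100.16) → (45.30,79.34) (closed)

[2] `<polygon>` regular polygon, #ff00ff→cut S678 F1059: (22.84,81.68) → (27.85,115.12) → (61.20,120.68) → (76.80,90.69) → (53.10,66.58) → (22.84,81.68) (closed)

[3] `<path>` closed polygon, #ff00ff→cut S678 F1059: (20.06,27.67) → (9.73,110.41) → (28.19,107.56) → (10.06,40.94) → (20.06,27.67) (closed)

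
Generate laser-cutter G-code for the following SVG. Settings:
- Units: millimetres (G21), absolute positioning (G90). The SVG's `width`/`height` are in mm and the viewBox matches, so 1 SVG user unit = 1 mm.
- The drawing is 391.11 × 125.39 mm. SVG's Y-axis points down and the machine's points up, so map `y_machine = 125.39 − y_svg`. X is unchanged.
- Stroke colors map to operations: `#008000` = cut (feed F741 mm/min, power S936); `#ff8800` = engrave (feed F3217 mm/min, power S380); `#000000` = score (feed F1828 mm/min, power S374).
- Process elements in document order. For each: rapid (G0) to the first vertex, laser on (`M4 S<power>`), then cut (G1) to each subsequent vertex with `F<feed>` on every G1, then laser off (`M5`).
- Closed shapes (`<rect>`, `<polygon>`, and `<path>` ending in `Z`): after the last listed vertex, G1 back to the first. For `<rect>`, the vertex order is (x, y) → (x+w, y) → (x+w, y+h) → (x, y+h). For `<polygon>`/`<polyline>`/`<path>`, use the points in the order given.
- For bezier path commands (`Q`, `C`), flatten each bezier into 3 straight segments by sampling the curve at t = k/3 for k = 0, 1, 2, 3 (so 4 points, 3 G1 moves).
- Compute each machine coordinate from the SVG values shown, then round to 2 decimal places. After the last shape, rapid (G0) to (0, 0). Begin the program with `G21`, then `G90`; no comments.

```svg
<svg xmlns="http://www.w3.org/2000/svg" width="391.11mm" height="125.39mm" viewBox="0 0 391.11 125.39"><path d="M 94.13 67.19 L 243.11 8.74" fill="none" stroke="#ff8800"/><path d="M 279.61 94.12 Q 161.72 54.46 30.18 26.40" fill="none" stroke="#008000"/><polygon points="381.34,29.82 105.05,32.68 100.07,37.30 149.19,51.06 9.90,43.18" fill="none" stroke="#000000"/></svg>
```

G21
G90
G0 X94.13 Y58.20
M4 S380
G1 X243.11 Y116.65 F3217
M5
G0 X279.61 Y31.27
M4 S936
G1 X199.50 Y56.42 F741
G1 X116.36 Y78.99 F741
G1 X30.18 Y98.99 F741
M5
G0 X381.34 Y95.57
M4 S374
G1 X105.05 Y92.71 F1828
G1 X100.07 Y88.09 F1828
G1 X149.19 Y74.33 F1828
G1 X9.90 Y82.21 F1828
G1 X381.34 Y95.57 F1828
M5
G0 X0.00 Y0.00

Since the viewBox matches the mm dimensions, user units are millimetres directly. The only transform is the Y-flip y_m = 125.39 − y_svg.

Shape 1 is a line segment drawn with `<path>`. Its stroke #ff8800 means engrave at S380, F3217. After flipping Y the toolpath is (94.13,58.20) → (243.11,116.65).

Shape 2 is a quadratic bezier drawn with `<path>`. Its stroke #008000 means cut at S936, F741. After flipping Y the toolpath is (279.61,31.27) → (199.50,56.42) → (116.36,78.99) → (30.18,98.99).

Shape 3 is a closed polygon drawn with `<polygon>`. Its stroke #000000 means score at S374, F1828. After flipping Y the toolpath is (381.34,95.57) → (105.05,92.71) → (100.07,88.09) → (149.19,74.33) → (9.90,82.21) → (381.34,95.57), returning to the start.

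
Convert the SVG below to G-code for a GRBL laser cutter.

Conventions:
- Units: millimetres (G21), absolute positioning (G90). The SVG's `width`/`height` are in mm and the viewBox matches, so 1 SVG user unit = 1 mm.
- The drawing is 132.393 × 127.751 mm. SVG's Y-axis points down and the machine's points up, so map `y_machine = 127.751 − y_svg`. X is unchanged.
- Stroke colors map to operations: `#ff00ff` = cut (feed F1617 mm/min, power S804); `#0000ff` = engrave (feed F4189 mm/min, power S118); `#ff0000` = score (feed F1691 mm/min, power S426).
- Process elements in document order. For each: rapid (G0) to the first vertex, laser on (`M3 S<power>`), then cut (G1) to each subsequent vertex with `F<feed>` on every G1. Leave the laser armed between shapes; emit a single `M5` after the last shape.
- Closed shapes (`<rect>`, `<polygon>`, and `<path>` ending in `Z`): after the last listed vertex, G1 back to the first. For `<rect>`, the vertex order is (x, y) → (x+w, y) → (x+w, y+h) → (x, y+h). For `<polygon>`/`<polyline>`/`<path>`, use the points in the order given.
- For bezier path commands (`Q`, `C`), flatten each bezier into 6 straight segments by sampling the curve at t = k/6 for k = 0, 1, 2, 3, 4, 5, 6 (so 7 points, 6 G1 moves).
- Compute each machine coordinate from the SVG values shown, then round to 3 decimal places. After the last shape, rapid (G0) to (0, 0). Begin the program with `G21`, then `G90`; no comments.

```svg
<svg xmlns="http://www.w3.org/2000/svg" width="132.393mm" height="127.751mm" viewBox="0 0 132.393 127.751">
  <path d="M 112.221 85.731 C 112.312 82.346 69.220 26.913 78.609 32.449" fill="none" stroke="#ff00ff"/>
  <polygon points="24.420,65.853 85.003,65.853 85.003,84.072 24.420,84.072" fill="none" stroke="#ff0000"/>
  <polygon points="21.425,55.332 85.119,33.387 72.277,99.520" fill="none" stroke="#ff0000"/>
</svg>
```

Since the viewBox matches the mm dimensions, user units are millimetres directly. The only transform is the Y-flip y_m = 127.751 − y_svg.

Shape 1 is a cubic bezier drawn with `<path>`. Its stroke #ff00ff means cut at S804, F1617. After flipping Y the toolpath is (112.221,42.020) → (109.111,47.527) → (101.461,58.569) → (91.928,72.006) → (83.171,84.701) → (77.845,93.512) → (78.609,95.302).

Shape 2 is a rectangle drawn with `<polygon>`. Its stroke #ff0000 means score at S426, F1691. After flipping Y the toolpath is (24.420,61.898) → (85.003,61.898) → (85.003,43.679) → (24.420,43.679) → (24.420,61.898), returning to the start.

Shape 3 is a regular polygon drawn with `<polygon>`. Its stroke #ff0000 means score at S426, F1691. After flipping Y the toolpath is (21.425,72.419) → (85.119,94.364) → (72.277,28.231) → (21.425,72.419), returning to the start.

G21
G90
G0 X112.221 Y42.020
M3 S804
G1 X109.111 Y47.527 F1617
G1 X101.461 Y58.569 F1617
G1 X91.928 Y72.006 F1617
G1 X83.171 Y84.701 F1617
G1 X77.845 Y93.512 F1617
G1 X78.609 Y95.302 F1617
G0 X24.420 Y61.898
M3 S426
G1 X85.003 Y61.898 F1691
G1 X85.003 Y43.679 F1691
G1 X24.420 Y43.679 F1691
G1 X24.420 Y61.898 F1691
G0 X21.425 Y72.419
M3 S426
G1 X85.119 Y94.364 F1691
G1 X72.277 Y28.231 F1691
G1 X21.425 Y72.419 F1691
M5
G0 X0.000 Y0.000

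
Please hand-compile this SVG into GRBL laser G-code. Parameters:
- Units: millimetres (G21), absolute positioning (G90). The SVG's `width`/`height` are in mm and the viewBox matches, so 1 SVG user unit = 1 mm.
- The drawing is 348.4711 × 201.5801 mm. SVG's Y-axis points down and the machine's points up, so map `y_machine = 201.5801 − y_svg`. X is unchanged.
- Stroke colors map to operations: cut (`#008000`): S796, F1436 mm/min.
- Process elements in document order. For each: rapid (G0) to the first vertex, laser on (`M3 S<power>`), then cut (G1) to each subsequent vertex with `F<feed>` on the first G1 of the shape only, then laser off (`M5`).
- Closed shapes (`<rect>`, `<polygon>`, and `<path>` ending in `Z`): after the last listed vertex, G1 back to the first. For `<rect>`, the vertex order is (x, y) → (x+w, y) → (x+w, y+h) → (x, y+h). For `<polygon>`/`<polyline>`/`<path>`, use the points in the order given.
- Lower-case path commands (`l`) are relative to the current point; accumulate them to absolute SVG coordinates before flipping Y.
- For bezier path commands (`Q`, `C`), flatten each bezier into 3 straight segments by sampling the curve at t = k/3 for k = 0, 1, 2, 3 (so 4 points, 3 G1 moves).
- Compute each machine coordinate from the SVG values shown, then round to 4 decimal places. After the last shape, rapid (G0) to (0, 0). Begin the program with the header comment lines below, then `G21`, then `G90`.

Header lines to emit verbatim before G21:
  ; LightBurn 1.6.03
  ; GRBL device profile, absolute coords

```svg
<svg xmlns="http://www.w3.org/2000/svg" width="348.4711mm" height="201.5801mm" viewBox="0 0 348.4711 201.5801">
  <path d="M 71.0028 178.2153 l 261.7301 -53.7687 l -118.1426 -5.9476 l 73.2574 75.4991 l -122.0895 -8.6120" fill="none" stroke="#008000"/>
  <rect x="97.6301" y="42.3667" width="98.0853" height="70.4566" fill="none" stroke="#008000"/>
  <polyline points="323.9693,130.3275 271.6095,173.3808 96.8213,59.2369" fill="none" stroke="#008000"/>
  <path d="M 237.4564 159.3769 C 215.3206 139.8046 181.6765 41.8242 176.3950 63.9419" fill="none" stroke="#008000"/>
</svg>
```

1 u = 1 mm; y_m = 201.5801 − y.

[1] `<path>` open polyline, #008000→cut S796 F1436: (71.0028,23.3648) → (332.7329,77.1335) → (214.5903,83.0811) → (287.8477,7.5820) → (165.7582,16.1940)

[2] `<rect>` rectangle, #008000→cut S796 F1436: (97.6301,159.2134) → (195.7154,159.2134) → (195.7154,88.7568) → (97.6301,88.7568) → (97.6301,159.2134) (closed)

[3] `<polyline>` open polyline, #008000→cut S796 F1436: (323.9693,71.2526) → (271.6095,28.1993) → (96.8213,142.3432)

[4] `<path>` cubic bezier, #008000→cut S796 F1436: (237.4564,42.2032) → (212.9612,80.5595) → (189.6540,127.0753) → (176.3950,137.6382)

; LightBurn 1.6.03
; GRBL device profile, absolute coords
G21
G90
G0 X71.0028 Y23.3648
M3 S796
G1 X332.7329 Y77.1335 F1436
G1 X214.5903 Y83.0811
G1 X287.8477 Y7.5820
G1 X165.7582 Y16.1940
M5
G0 X97.6301 Y159.2134
M3 S796
G1 X195.7154 Y159.2134 F1436
G1 X195.7154 Y88.7568
G1 X97.6301 Y88.7568
G1 X97.6301 Y159.2134
M5
G0 X323.9693 Y71.2526
M3 S796
G1 X271.6095 Y28.1993 F1436
G1 X96.8213 Y142.3432
M5
G0 X237.4564 Y42.2032
M3 S796
G1 X212.9612 Y80.5595 F1436
G1 X189.6540 Y127.0753
G1 X176.3950 Y137.6382
M5
G0 X0.0000 Y0.0000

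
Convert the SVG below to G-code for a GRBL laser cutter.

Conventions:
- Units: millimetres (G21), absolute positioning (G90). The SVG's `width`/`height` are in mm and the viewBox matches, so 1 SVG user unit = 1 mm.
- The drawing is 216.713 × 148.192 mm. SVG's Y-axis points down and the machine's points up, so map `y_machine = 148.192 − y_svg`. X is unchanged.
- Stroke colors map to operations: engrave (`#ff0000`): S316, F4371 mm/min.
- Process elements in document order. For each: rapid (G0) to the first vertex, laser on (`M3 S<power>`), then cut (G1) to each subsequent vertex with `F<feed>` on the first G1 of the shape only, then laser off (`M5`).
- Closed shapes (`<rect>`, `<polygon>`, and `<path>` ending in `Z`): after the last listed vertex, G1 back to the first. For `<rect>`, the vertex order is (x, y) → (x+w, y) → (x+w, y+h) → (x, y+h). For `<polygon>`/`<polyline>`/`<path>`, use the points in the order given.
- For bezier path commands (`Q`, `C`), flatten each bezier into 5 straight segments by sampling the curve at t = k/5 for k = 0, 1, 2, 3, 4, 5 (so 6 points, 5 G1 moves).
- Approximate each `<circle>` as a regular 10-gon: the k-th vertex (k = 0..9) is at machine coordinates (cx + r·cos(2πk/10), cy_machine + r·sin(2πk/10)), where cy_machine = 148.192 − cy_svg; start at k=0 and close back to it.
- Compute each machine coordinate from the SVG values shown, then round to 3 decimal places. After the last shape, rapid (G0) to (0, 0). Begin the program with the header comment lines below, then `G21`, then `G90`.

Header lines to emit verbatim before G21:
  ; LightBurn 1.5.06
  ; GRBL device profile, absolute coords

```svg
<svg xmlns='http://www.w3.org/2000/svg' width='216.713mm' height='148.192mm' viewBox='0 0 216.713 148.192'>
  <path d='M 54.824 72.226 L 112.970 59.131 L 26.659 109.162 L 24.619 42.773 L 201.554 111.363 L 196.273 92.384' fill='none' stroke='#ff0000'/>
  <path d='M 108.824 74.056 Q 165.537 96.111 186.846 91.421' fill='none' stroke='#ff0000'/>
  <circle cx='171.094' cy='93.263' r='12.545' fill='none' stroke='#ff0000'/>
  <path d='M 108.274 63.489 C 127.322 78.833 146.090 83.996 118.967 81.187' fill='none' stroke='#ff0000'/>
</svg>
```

; LightBurn 1.5.06
; GRBL device profile, absolute coords
G21
G90
G0 X54.824 Y75.966
M3 S316
G1 X112.970 Y89.061 F4371
G1 X26.659 Y39.030
G1 X24.619 Y105.419
G1 X201.554 Y36.829
G1 X196.273 Y55.808
M5
G0 X108.824 Y74.136
M3 S316
G1 X130.093 Y66.384 F4371
G1 X148.530 Y60.771
G1 X164.134 Y57.298
G1 X176.906 Y55.965
G1 X186.846 Y56.771
M5
G0 X183.639 Y54.929
M3 S316
G1 X181.243 Y62.303 F4371
G1 X174.971 Y66.860
G1 X167.217 Y66.860
G1 X160.945 Y62.303
G1 X158.549 Y54.929
G1 X160.945 Y47.555
G1 X167.217 Y42.998
G1 X174.971 Y42.998
G1 X181.243 Y47.555
G1 X183.639 Y54.929
M5
G0 X108.274 Y84.703
M3 S316
G1 X119.304 Y76.701 F4371
G1 X128.078 Y71.036
G1 X132.406 Y67.602
G1 X130.099 Y66.294
G1 X118.967 Y67.005
M5
G0 X0.000 Y0.000

viewBox `0 0 216.713 148.192` with mm width/height → 1 unit = 1 mm. Flip: y_m = 148.192 − y_svg.

**Shape 1** — `<path>` open polyline, stroke `#ff0000` → engrave (S316, F4371). Machine vertices: (54.824,75.966) → (112.970,89.061) → (26.659,39.030) → (24.619,105.419) → (201.554,36.829) → (196.273,55.808). Open path.

**Shape 2** — `<path>` quadratic bezier, stroke `#ff0000` → engrave (S316, F4371). Control points (SVG): P0=(108.824,74.056), P1=(165.537,96.111), P2=(186.846,91.421); sampled at t=k/5. Machine vertices: (108.824,74.136) → (130.093,66.384) → (148.530,60.771) → (164.134,57.298) → (176.906,55.965) → (186.846,56.771). Open path.

**Shape 3** — `<circle>` circle, stroke `#ff0000` → engrave (S316, F4371). Machine vertices: (183.639,54.929) → (181.243,62.303) → (174.971,66.860) → (167.217,66.860) → (160.945,62.303) → (158.549,54.929) → (160.945,47.555) → (167.217,42.998) → (174.971,42.998) → (181.243,47.555) → (183.639,54.929). Closed: final G1 returns to the first vertex.

**Shape 4** — `<path>` cubic bezier, stroke `#ff0000` → engrave (S316, F4371). Control points (SVG): P0=(108.274,63.489), P1=(127.322,78.833), P2=(146.090,83.996), P3=(118.967,81.187); sampled at t=k/5. Machine vertices: (108.274,84.703) → (119.304,76.701) → (128.078,71.036) → (132.406,67.602) → (130.099,66.294) → (118.967,67.005). Open path.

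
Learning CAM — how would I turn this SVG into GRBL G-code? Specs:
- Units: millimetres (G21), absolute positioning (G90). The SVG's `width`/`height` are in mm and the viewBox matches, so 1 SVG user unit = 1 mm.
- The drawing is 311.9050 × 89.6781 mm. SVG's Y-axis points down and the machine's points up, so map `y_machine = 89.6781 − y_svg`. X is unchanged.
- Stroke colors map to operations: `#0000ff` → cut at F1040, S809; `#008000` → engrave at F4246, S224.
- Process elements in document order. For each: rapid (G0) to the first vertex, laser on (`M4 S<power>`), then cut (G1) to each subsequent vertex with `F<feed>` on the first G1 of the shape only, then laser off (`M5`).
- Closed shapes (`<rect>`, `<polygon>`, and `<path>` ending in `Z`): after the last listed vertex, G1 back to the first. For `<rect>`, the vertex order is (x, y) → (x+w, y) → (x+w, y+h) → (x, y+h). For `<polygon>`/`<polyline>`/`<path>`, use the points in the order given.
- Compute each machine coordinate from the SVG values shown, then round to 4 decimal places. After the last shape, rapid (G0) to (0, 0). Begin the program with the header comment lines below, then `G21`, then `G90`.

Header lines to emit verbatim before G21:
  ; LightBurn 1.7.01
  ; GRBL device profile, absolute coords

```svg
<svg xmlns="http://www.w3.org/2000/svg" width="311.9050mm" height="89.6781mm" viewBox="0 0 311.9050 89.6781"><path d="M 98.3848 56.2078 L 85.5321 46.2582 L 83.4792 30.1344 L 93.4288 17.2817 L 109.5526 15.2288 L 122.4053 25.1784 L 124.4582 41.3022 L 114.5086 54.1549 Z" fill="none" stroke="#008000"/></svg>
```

1 u = 1 mm; y_m = 89.6781 − y.

[1] `<path>` regular polygon, #008000→engrave S224 F4246: (98.3848,33.4703) → (85.5321,43.4199) → (83.4792,59.5437) → (93.4288,72.3964) → (109.5526,74.4493) → (122.4053,64.4997) → (124.4582,48.3759) → (114.5086,35.5232) → (98.3848,33.4703) (closed)

; LightBurn 1.7.01
; GRBL device profile, absolute coords
G21
G90
G0 X98.3848 Y33.4703
M4 S224
G1 X85.5321 Y43.4199 F4246
G1 X83.4792 Y59.5437
G1 X93.4288 Y72.3964
G1 X109.5526 Y74.4493
G1 X122.4053 Y64.4997
G1 X124.4582 Y48.3759
G1 X114.5086 Y35.5232
G1 X98.3848 Y33.4703
M5
G0 X0.0000 Y0.0000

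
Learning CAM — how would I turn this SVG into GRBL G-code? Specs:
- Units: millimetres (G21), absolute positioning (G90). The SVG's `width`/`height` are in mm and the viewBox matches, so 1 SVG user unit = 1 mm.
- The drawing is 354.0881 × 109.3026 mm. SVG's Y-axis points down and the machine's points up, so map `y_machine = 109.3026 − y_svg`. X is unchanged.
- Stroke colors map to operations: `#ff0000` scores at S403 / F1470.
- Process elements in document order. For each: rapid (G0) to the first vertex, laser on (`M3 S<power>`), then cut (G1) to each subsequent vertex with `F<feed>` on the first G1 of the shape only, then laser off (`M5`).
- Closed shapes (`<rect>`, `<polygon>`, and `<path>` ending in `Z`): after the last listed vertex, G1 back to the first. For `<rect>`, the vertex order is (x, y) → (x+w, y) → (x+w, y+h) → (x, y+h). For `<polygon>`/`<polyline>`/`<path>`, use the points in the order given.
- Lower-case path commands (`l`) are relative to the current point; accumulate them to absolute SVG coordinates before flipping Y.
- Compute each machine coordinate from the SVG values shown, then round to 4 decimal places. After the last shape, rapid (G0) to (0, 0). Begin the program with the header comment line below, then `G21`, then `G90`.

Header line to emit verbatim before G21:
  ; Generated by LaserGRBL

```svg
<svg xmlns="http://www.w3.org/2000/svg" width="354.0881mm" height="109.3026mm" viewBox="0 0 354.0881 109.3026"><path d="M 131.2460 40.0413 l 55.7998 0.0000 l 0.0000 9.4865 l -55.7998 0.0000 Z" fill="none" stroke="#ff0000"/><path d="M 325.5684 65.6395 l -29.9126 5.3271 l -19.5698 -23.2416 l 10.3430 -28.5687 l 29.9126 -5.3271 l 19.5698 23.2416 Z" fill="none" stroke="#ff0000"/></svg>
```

; Generated by LaserGRBL
G21
G90
G0 X131.2460 Y69.2613
M3 S403
G1 X187.0458 Y69.2613 F1470
G1 X187.0458 Y59.7748
G1 X131.2460 Y59.7748
G1 X131.2460 Y69.2613
M5
G0 X325.5684 Y43.6631
M3 S403
G1 X295.6558 Y38.3360 F1470
G1 X276.0860 Y61.5776
G1 X286.4290 Y90.1463
G1 X316.3416 Y95.4734
G1 X335.9114 Y72.2318
G1 X325.5684 Y43.6631
M5
G0 X0.0000 Y0.0000

viewBox `0 0 354.0881 109.3026` with mm width/height → 1 unit = 1 mm. Flip: y_m = 109.3026 − y_svg.

**Shape 1** — `<path>` rectangle, stroke `#ff0000` → score (S403, F1470). Machine vertices: (131.2460,69.2613) → (187.0458,69.2613) → (187.0458,59.7748) → (131.2460,59.7748) → (131.2460,69.2613). Closed: final G1 returns to the first vertex.

**Shape 2** — `<path>` regular polygon, stroke `#ff0000` → score (S403, F1470). Machine vertices: (325.5684,43.6631) → (295.6558,38.3360) → (276.0860,61.5776) → (286.4290,90.1463) → (316.3416,95.4734) → (335.9114,72.2318) → (325.5684,43.6631). Closed: final G1 returns to the first vertex.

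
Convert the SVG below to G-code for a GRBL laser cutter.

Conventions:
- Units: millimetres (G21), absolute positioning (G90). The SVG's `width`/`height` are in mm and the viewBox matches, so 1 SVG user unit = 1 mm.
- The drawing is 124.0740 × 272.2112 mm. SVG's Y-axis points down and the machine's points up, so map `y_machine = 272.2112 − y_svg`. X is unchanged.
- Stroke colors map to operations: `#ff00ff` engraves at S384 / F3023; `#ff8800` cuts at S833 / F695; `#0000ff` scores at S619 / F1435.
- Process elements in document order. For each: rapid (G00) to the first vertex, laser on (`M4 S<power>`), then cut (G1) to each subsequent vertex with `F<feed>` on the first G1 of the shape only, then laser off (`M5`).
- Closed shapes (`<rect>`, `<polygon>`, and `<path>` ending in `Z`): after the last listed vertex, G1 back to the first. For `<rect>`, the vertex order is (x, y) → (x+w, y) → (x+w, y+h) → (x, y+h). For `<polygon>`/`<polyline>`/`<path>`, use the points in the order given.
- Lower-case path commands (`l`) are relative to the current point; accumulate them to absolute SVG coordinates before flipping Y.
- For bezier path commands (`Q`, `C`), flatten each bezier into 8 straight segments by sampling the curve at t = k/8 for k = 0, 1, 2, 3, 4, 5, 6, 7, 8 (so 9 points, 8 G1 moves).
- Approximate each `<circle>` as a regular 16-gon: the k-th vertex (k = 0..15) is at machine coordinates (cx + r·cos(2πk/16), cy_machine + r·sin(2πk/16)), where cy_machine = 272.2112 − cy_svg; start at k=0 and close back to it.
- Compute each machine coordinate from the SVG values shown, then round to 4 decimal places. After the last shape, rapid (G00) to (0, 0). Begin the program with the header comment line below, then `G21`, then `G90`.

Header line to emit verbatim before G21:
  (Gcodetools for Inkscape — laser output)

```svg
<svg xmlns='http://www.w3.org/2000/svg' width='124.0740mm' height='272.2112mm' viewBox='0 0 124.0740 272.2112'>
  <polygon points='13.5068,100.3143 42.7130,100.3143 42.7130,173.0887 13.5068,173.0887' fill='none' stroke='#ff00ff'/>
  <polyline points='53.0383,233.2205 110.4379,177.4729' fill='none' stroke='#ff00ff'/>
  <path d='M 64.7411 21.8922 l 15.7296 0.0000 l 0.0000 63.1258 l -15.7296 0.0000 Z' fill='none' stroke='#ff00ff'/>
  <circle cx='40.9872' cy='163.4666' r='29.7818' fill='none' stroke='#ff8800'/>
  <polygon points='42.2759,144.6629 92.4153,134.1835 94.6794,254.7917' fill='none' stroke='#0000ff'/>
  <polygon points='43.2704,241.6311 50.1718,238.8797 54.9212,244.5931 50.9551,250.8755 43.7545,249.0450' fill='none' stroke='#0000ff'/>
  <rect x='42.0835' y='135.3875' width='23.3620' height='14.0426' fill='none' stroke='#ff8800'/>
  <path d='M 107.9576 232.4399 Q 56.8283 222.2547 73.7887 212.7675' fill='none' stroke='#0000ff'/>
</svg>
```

Since the viewBox matches the mm dimensions, user units are millimetres directly. The only transform is the Y-flip y_m = 272.2112 − y_svg.

Shape 1 is a rectangle drawn with `<polygon>`. Its stroke #ff00ff means engrave at S384, F3023. After flipping Y the toolpath is (13.5068,171.8969) → (42.7130,171.8969) → (42.7130,99.1225) → (13.5068,99.1225) → (13.5068,171.8969), returning to the start.

Shape 2 is a line segment drawn with `<polyline>`. Its stroke #ff00ff means engrave at S384, F3023. After flipping Y the toolpath is (53.0383,38.9907) → (110.4379,94.7383).

Shape 3 is a rectangle drawn with `<path>`. Its stroke #ff00ff means engrave at S384, F3023. After flipping Y the toolpath is (64.7411,250.3190) → (80.4707,250.3190) → (80.4707,187.1932) → (64.7411,187.1932) → (64.7411,250.3190), returning to the start.

Shape 4 is a circle drawn with `<circle>`. Its stroke #ff8800 means cut at S833, F695. After flipping Y the toolpath is (70.7690,108.7446) → (68.5020,120.1416) → (62.0461,129.8035) → (52.3842,136.2594) → (40.9872,138.5264) → (29.5902,136.2594) → (19.9283,129.8035) → (13.4724,120.1416) → (11.2054,108.7446) → (13.4724,97.3476) → (19.9283,87.6857) → (29.5902,81.2298) → (40.9872,78.9628) → (52.3842,81.2298) → (62.0461,87.6857) → (68.5020,97.3476) → (70.7690,108.7446), returning to the start.

Shape 5 is a closed polygon drawn with `<polygon>`. Its stroke #0000ff means score at S619, F1435. After flipping Y the toolpath is (42.2759,127.5483) → (92.4153,138.0277) → (94.6794,17.4195) → (42.2759,127.5483), returning to the start.

Shape 6 is a regular polygon drawn with `<polygon>`. Its stroke #0000ff means score at S619, F1435. After flipping Y the toolpath is (43.2704,30.5801) → (50.1718,33.3315) → (54.9212,27.6181) → (50.9551,21.3357) → (43.7545,23.1662) → (43.2704,30.5801), returning to the start.

Shape 7 is a rectangle drawn with `<rect>`. Its stroke #ff8800 means cut at S833, F695. After flipping Y the toolpath is (42.0835,136.8237) → (65.4455,136.8237) → (65.4455,122.7811) → (42.0835,122.7811) → (42.0835,136.8237), returning to the start.

Shape 8 is a quadratic bezier drawn with `<path>`. Its stroke #0000ff means score at S619, F1435. After flipping Y the toolpath is (107.9576,39.7713) → (96.2392,42.3067) → (86.6486,44.8203) → (79.1857,47.3120) → (73.8507,49.7820) → (70.6435,52.2301) → (69.5641,54.6565) → (70.6125,57.0610) → (73.7887,59.4437).

(Gcodetools for Inkscape — laser output)
G21
G90
G00 X13.5068 Y171.8969
M4 S384
G1 X42.7130 Y171.8969 F3023
G1 X42.7130 Y99.1225
G1 X13.5068 Y99.1225
G1 X13.5068 Y171.8969
M5
G00 X53.0383 Y38.9907
M4 S384
G1 X110.4379 Y94.7383 F3023
M5
G00 X64.7411 Y250.3190
M4 S384
G1 X80.4707 Y250.3190 F3023
G1 X80.4707 Y187.1932
G1 X64.7411 Y187.1932
G1 X64.7411 Y250.3190
M5
G00 X70.7690 Y108.7446
M4 S833
G1 X68.5020 Y120.1416 F695
G1 X62.0461 Y129.8035
G1 X52.3842 Y136.2594
G1 X40.9872 Y138.5264
G1 X29.5902 Y136.2594
G1 X19.9283 Y129.8035
G1 X13.4724 Y120.1416
G1 X11.2054 Y108.7446
G1 X13.4724 Y97.3476
G1 X19.9283 Y87.6857
G1 X29.5902 Y81.2298
G1 X40.9872 Y78.9628
G1 X52.3842 Y81.2298
G1 X62.0461 Y87.6857
G1 X68.5020 Y97.3476
G1 X70.7690 Y108.7446
M5
G00 X42.2759 Y127.5483
M4 S619
G1 X92.4153 Y138.0277 F1435
G1 X94.6794 Y17.4195
G1 X42.2759 Y127.5483
M5
G00 X43.2704 Y30.5801
M4 S619
G1 X50.1718 Y33.3315 F1435
G1 X54.9212 Y27.6181
G1 X50.9551 Y21.3357
G1 X43.7545 Y23.1662
G1 X43.2704 Y30.5801
M5
G00 X42.0835 Y136.8237
M4 S833
G1 X65.4455 Y136.8237 F695
G1 X65.4455 Y122.7811
G1 X42.0835 Y122.7811
G1 X42.0835 Y136.8237
M5
G00 X107.9576 Y39.7713
M4 S619
G1 X96.2392 Y42.3067 F1435
G1 X86.6486 Y44.8203
G1 X79.1857 Y47.3120
G1 X73.8507 Y49.7820
G1 X70.6435 Y52.2301
G1 X69.5641 Y54.6565
G1 X70.6125 Y57.0610
G1 X73.7887 Y59.4437
M5
G00 X0.0000 Y0.0000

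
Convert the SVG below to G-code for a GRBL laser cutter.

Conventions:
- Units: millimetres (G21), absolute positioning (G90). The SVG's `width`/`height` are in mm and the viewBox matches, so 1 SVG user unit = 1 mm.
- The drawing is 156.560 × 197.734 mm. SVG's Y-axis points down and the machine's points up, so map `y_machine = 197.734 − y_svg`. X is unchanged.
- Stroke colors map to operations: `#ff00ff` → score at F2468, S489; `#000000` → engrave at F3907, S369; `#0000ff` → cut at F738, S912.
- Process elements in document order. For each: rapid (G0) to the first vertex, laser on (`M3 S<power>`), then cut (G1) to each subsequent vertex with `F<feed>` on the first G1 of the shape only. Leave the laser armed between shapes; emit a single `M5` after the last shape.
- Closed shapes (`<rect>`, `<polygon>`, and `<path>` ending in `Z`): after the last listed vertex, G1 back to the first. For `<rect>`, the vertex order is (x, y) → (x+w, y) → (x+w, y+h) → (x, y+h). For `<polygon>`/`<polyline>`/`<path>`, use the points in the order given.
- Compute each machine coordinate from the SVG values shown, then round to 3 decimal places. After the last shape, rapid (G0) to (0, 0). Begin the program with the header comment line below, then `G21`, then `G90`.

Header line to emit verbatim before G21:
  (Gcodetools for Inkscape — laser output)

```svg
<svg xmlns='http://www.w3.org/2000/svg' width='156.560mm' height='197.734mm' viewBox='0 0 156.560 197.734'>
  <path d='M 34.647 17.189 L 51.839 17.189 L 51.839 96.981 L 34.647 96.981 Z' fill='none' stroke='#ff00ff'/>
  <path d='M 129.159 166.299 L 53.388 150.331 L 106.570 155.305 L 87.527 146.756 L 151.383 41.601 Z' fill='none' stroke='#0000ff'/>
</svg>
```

1 u = 1 mm; y_m = 197.734 − y.

[1] `<path>` rectangle, #ff00ff→score S489 F2468: (34.647,180.545) → (51.839,180.545) → (51.839,100.753) → (34.647,100.753) → (34.647,180.545) (closed)

[2] `<path>` closed polygon, #0000ff→cut S912 F738: (129.159,31.435) → (53.388,47.403) → (106.570,42.429) → (87.527,50.978) → (151.383,156.133) → (129.159,31.435) (closed)

(Gcodetools for Inkscape — laser output)
G21
G90
G0 X34.647 Y180.545
M3 S489
G1 X51.839 Y180.545 F2468
G1 X51.839 Y100.753
G1 X34.647 Y100.753
G1 X34.647 Y180.545
G0 X129.159 Y31.435
M3 S912
G1 X53.388 Y47.403 F738
G1 X106.570 Y42.429
G1 X87.527 Y50.978
G1 X151.383 Y156.133
G1 X129.159 Y31.435
M5
G0 X0.000 Y0.000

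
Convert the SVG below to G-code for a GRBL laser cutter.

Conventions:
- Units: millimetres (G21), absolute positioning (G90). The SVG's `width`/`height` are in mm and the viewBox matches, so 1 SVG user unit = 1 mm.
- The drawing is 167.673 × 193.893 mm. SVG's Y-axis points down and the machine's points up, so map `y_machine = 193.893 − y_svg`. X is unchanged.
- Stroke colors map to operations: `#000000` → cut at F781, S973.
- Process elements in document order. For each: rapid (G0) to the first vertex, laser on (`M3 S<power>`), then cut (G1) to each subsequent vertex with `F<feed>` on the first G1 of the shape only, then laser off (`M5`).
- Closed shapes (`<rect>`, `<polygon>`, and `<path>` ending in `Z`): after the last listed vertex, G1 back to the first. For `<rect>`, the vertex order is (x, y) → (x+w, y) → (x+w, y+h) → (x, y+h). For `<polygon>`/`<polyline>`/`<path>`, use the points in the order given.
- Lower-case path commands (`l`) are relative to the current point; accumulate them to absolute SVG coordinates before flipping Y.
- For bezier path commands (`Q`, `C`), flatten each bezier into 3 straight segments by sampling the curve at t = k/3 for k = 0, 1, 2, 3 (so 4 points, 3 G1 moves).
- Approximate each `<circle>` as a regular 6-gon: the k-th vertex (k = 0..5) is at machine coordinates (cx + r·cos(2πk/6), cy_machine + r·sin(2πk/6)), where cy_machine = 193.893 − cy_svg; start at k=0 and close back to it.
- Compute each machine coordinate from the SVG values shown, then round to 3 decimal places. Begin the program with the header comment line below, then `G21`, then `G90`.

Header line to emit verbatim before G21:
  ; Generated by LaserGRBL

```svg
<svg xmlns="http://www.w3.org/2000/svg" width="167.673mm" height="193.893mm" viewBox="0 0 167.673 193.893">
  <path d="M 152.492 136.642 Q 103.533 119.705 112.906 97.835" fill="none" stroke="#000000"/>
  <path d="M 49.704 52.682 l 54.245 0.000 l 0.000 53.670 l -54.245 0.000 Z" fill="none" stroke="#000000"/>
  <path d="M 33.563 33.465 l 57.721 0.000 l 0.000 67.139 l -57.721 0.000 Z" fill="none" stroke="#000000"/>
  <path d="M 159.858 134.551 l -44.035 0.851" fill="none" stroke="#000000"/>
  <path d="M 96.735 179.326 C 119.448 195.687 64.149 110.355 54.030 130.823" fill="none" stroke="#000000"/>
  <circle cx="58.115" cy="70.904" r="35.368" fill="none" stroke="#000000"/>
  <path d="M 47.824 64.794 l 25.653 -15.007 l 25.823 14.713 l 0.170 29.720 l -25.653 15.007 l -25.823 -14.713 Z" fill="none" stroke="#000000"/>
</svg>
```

; Generated by LaserGRBL
G21
G90
G0 X152.492 Y57.251
M3 S973
G1 X126.334 Y69.090 F781
G1 X113.139 Y82.026
G1 X112.906 Y96.058
M5
G0 X49.704 Y141.211
M3 S973
G1 X103.949 Y141.211 F781
G1 X103.949 Y87.541
G1 X49.704 Y87.541
G1 X49.704 Y141.211
M5
G0 X33.563 Y160.428
M3 S973
G1 X91.284 Y160.428 F781
G1 X91.284 Y93.289
G1 X33.563 Y93.289
G1 X33.563 Y160.428
M5
G0 X159.858 Y59.342
M3 S973
G1 X115.823 Y58.491 F781
M5
G0 X96.735 Y14.567
M3 S973
G1 X98.007 Y24.419 F781
G1 X74.646 Y55.956
G1 X54.030 Y63.070
M5
G0 X93.483 Y122.989
M3 S973
G1 X75.799 Y153.619 F781
G1 X40.431 Y153.619
G1 X22.747 Y122.989
G1 X40.431 Y92.359
G1 X75.799 Y92.359
G1 X93.483 Y122.989
M5
G0 X47.824 Y129.099
M3 S973
G1 X73.477 Y144.106 F781
G1 X99.300 Y129.393
G1 X99.470 Y99.673
G1 X73.817 Y84.666
G1 X47.994 Y99.379
G1 X47.824 Y129.099
M5

viewBox `0 0 167.673 193.893` with mm width/height → 1 unit = 1 mm. Flip: y_m = 193.893 − y_svg.

**Shape 1** — `<path>` quadratic bezier, stroke `#000000` → cut (S973, F781). Control points (SVG): P0=(152.492,136.642), P1=(103.533,119.705), P2=(112.906,97.835); sampled at t=k/3. Machine vertices: (152.492,57.251) → (126.334,69.090) → (113.139,82.026) → (112.906,96.058). Open path.

**Shape 2** — `<path>` rectangle, stroke `#000000` → cut (S973, F781). Machine vertices: (49.704,141.211) → (103.949,141.211) → (103.949,87.541) → (49.704,87.541) → (49.704,141.211). Closed: final G1 returns to the first vertex.

**Shape 3** — `<path>` rectangle, stroke `#000000` → cut (S973, F781). Machine vertices: (33.563,160.428) → (91.284,160.428) → (91.284,93.289) → (33.563,93.289) → (33.563,160.428). Closed: final G1 returns to the first vertex.

**Shape 4** — `<path>` line segment, stroke `#000000` → cut (S973, F781). Machine vertices: (159.858,59.342) → (115.823,58.491). Open path.

**Shape 5** — `<path>` cubic bezier, stroke `#000000` → cut (S973, F781). Control points (SVG): P0=(96.735,179.326), P1=(119.448,195.687), P2=(64.149,110.355), P3=(54.030,130.823); sampled at t=k/3. Machine vertices: (96.735,14.567) → (98.007,24.419) → (74.646,55.956) → (54.030,63.070). Open path.

**Shape 6** — `<circle>` circle, stroke `#000000` → cut (S973, F781). Machine vertices: (93.483,122.989) → (75.799,153.619) → (40.431,153.619) → (22.747,122.989) → (40.431,92.359) → (75.799,92.359) → (93.483,122.989). Closed: final G1 returns to the first vertex.

**Shape 7** — `<path>` regular polygon, stroke `#000000` → cut (S973, F781). Machine vertices: (47.824,129.099) → (73.477,144.106) → (99.300,129.393) → (99.470,99.673) → (73.817,84.666) → (47.994,99.379) → (47.824,129.099). Closed: final G1 returns to the first vertex.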